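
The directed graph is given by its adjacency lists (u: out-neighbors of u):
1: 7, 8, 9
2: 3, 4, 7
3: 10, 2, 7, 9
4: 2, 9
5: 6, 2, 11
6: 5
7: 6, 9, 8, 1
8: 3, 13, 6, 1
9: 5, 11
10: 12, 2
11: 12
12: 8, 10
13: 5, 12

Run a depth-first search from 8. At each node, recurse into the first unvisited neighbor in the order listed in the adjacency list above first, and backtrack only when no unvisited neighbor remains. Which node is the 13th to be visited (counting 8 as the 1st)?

13

Visit 8
8 → 3
3 → 10
10 → 12
10 → 2
2 → 4
4 → 9
9 → 5
5 → 6
5 → 11
2 → 7
7 → 1
8 → 13

Visit order: 8, 3, 10, 12, 2, 4, 9, 5, 6, 11, 7, 1, 13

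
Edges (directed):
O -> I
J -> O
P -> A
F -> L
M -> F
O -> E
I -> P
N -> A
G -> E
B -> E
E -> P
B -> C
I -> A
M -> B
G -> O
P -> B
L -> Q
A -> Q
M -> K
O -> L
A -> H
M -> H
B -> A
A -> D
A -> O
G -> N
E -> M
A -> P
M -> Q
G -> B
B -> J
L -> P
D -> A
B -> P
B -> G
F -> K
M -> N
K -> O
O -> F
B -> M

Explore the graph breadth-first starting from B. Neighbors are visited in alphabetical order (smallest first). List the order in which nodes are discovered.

B, A, C, E, G, J, M, P, D, H, O, Q, N, F, K, I, L

Visit B; enqueue A, C, E, G, J, M, P → queue [A, C, E, G, J, M, P]
Visit A; enqueue D, H, O, Q → queue [C, E, G, J, M, P, D, H, O, Q]
Visit C → queue [E, G, J, M, P, D, H, O, Q]
Visit E → queue [G, J, M, P, D, H, O, Q]
Visit G; enqueue N → queue [J, M, P, D, H, O, Q, N]
Visit J → queue [M, P, D, H, O, Q, N]
Visit M; enqueue F, K → queue [P, D, H, O, Q, N, F, K]
Visit P → queue [D, H, O, Q, N, F, K]
Visit D → queue [H, O, Q, N, F, K]
Visit H → queue [O, Q, N, F, K]
Visit O; enqueue I, L → queue [Q, N, F, K, I, L]
Visit Q → queue [N, F, K, I, L]
Visit N → queue [F, K, I, L]
Visit F → queue [K, I, L]
Visit K → queue [I, L]
Visit I → queue [L]
Visit L → queue []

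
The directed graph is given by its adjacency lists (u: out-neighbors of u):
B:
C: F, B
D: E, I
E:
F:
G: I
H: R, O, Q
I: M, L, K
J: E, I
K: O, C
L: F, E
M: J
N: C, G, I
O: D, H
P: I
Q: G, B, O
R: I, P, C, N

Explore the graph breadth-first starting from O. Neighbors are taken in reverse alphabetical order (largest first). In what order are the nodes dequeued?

O → H → D → R → Q → I → E → P → N → C → G → B → M → L → K → F → J

Visit O; enqueue H, D → queue [H, D]
Visit H; enqueue R, Q → queue [D, R, Q]
Visit D; enqueue I, E → queue [R, Q, I, E]
Visit R; enqueue P, N, C → queue [Q, I, E, P, N, C]
Visit Q; enqueue G, B → queue [I, E, P, N, C, G, B]
Visit I; enqueue M, L, K → queue [E, P, N, C, G, B, M, L, K]
Visit E → queue [P, N, C, G, B, M, L, K]
Visit P → queue [N, C, G, B, M, L, K]
Visit N → queue [C, G, B, M, L, K]
Visit C; enqueue F → queue [G, B, M, L, K, F]
Visit G → queue [B, M, L, K, F]
Visit B → queue [M, L, K, F]
Visit M; enqueue J → queue [L, K, F, J]
Visit L → queue [K, F, J]
Visit K → queue [F, J]
Visit F → queue [J]
Visit J → queue []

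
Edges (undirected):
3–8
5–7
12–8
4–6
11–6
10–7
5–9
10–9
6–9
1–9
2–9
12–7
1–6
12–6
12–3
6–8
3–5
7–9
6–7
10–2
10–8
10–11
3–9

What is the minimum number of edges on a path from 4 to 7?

2

Level 0: 4
Level 1: 6
Level 2: 1, 7, 8, 9, 11, 12
Level 3: 2, 3, 5, 10
7 first appears at level 2.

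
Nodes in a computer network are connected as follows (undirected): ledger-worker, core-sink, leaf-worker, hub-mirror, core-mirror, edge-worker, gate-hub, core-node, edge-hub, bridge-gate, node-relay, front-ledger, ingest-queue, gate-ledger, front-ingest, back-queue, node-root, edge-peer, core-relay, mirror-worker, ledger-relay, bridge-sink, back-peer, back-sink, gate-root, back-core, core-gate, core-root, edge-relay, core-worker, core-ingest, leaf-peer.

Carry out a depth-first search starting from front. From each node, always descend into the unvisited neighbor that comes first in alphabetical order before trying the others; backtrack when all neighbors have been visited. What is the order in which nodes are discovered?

front → ingest → core → back → peer → edge → hub → gate → bridge → sink → ledger → relay → node → root → worker → leaf → mirror → queue

Visit front
front → ingest
ingest → core
core → back
back → peer
peer → edge
edge → hub
hub → gate
gate → bridge
bridge → sink
gate → ledger
ledger → relay
relay → node
node → root
ledger → worker
worker → leaf
worker → mirror
back → queue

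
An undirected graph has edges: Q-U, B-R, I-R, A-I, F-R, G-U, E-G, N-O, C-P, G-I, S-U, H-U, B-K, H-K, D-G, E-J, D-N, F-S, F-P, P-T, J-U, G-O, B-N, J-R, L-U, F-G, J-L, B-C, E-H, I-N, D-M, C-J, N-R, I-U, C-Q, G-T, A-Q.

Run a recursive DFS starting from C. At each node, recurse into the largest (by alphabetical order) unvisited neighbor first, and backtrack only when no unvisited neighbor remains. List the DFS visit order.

C → Q → U → S → F → R → N → O → G → T → P → I → A → E → J → L → H → K → B → D → M

Visit C
C → Q
Q → U
U → S
S → F
F → R
R → N
N → O
O → G
G → T
T → P
G → I
I → A
G → E
E → J
J → L
E → H
H → K
K → B
G → D
D → M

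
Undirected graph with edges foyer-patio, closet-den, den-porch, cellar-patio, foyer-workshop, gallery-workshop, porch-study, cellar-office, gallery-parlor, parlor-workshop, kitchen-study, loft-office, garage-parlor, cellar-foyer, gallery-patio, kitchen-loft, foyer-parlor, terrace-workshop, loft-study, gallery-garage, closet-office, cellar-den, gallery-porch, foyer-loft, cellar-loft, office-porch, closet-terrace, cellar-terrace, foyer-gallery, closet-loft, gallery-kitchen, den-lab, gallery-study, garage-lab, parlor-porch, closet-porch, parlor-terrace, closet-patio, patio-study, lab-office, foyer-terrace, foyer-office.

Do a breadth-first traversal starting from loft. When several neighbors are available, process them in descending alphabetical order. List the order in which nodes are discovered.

loft -> study -> office -> kitchen -> foyer -> closet -> cellar -> porch -> patio -> gallery -> lab -> workshop -> terrace -> parlor -> den -> garage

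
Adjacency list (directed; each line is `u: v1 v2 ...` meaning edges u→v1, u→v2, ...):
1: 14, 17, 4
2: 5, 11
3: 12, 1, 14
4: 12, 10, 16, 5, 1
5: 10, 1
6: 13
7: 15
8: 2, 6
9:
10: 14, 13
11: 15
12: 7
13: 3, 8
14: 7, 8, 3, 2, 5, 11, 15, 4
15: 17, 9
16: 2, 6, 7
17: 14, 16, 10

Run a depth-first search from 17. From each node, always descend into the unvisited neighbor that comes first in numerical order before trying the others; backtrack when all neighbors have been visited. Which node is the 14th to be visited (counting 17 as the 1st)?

Visit 17
17 → 10
10 → 13
13 → 3
3 → 1
1 → 4
4 → 5
4 → 12
12 → 7
7 → 15
15 → 9
4 → 16
16 → 2
2 → 11
16 → 6
1 → 14
14 → 8

Visit order: 17, 10, 13, 3, 1, 4, 5, 12, 7, 15, 9, 16, 2, 11, 6, 14, 8

11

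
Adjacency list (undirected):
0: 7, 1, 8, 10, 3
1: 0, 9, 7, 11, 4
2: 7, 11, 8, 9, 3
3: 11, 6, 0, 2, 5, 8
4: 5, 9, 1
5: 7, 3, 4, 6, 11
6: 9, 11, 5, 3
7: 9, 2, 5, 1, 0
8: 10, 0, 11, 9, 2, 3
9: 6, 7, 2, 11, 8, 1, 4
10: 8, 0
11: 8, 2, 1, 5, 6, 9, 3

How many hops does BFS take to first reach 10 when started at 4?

3

Level 0: 4
Level 1: 1, 5, 9
Level 2: 0, 2, 3, 6, 7, 8, 11
Level 3: 10
10 first appears at level 3.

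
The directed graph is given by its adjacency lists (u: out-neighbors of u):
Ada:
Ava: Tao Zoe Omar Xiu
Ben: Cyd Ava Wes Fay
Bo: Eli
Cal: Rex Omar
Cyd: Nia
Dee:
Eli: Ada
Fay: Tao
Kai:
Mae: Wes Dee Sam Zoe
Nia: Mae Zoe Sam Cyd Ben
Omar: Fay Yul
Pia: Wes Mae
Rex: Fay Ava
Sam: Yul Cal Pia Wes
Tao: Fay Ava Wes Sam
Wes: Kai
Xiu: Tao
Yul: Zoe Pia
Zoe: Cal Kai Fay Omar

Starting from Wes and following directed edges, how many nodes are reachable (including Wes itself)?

BFS from Wes visits: Wes, Kai
Reachable nodes: 2 of 21 total.

2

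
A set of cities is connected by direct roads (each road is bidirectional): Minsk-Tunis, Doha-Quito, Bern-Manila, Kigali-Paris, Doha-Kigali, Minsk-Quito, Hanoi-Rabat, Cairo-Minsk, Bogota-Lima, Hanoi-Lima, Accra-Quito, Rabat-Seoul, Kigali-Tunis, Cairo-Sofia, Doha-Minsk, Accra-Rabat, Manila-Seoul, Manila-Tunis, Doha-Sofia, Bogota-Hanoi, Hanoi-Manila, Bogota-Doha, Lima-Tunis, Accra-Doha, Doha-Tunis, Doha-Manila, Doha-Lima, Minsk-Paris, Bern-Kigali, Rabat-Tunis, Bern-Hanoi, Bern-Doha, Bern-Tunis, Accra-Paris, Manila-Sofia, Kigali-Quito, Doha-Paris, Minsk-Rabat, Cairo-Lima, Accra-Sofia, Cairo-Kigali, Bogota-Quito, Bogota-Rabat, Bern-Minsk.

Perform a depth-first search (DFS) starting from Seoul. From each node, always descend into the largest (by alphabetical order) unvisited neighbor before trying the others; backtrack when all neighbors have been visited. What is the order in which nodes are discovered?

Seoul, Rabat, Tunis, Minsk, Quito, Kigali, Paris, Doha, Sofia, Manila, Hanoi, Lima, Cairo, Bogota, Bern, Accra

Visit Seoul
Seoul → Rabat
Rabat → Tunis
Tunis → Minsk
Minsk → Quito
Quito → Kigali
Kigali → Paris
Paris → Doha
Doha → Sofia
Sofia → Manila
Manila → Hanoi
Hanoi → Lima
Lima → Cairo
Lima → Bogota
Hanoi → Bern
Sofia → Accra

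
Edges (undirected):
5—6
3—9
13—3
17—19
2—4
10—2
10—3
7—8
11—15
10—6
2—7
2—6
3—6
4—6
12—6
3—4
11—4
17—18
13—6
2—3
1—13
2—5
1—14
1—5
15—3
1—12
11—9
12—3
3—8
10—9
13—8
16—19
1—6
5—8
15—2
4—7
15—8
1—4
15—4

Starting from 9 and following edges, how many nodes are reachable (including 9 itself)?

15

BFS from 9 visits: 9, 3, 10, 11, 2, 4, 6, 8, 12, 13, 15, 5, 7, 1, 14
Reachable nodes: 15 of 19 total.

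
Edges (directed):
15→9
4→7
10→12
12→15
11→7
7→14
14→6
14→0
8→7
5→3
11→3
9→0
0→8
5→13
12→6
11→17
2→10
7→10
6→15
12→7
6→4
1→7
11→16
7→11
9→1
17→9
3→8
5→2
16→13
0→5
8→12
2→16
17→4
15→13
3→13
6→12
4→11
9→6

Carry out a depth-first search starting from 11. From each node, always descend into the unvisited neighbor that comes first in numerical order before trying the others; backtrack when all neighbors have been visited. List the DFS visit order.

11 3 8 7 10 12 6 4 15 9 0 5 2 16 13 1 14 17

Visit 11
11 → 3
3 → 8
8 → 7
7 → 10
10 → 12
12 → 6
6 → 4
6 → 15
15 → 9
9 → 0
0 → 5
5 → 2
2 → 16
16 → 13
9 → 1
7 → 14
11 → 17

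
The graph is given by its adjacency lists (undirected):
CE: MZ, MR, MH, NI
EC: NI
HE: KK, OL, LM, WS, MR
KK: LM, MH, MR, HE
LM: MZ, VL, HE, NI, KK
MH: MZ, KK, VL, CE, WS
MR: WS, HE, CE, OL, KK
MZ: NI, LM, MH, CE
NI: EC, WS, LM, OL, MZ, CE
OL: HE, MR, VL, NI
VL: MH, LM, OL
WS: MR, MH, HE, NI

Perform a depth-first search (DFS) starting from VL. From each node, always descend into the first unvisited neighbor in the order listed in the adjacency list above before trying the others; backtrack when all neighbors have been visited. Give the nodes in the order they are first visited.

VL, MH, MZ, NI, EC, WS, MR, HE, KK, LM, OL, CE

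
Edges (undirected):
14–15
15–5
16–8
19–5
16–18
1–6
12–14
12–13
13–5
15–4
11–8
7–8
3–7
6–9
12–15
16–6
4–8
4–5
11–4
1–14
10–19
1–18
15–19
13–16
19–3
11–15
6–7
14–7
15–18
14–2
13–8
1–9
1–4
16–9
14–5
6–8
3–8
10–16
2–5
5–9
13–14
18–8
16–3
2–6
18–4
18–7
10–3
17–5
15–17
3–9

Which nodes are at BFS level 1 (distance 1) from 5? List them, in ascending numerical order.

2, 4, 9, 13, 14, 15, 17, 19

Level 0: 5
Level 1: 2, 4, 9, 13, 14, 15, 17, 19
Level 2: 1, 3, 6, 7, 8, 10, 11, 12, 16, 18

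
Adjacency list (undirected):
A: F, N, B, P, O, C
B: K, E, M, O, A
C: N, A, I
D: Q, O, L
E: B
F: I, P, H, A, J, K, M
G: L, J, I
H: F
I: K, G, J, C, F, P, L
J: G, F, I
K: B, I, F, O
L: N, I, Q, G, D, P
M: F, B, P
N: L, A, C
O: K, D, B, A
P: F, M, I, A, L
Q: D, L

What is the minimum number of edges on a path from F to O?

2

Level 0: F
Level 1: A, H, I, J, K, M, P
Level 2: B, C, G, L, N, O
Level 3: D, E, Q
O first appears at level 2.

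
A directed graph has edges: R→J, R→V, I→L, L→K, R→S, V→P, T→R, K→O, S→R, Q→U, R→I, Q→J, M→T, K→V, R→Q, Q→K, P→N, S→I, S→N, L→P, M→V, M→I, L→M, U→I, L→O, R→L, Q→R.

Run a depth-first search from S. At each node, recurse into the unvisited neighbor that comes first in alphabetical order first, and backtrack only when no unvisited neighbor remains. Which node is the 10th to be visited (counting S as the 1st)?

Visit S
S → I
I → L
L → K
K → O
K → V
V → P
P → N
L → M
M → T
T → R
R → J
R → Q
Q → U

Visit order: S, I, L, K, O, V, P, N, M, T, R, J, Q, U

T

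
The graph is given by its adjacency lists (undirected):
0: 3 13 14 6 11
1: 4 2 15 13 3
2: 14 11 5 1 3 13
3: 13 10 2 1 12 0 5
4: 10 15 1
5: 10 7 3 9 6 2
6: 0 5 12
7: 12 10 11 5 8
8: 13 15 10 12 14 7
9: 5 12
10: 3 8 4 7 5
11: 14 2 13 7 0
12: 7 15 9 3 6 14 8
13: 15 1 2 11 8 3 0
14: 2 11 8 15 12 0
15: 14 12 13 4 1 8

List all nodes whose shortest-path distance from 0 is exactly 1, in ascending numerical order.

3, 6, 11, 13, 14

Level 0: 0
Level 1: 3, 6, 11, 13, 14
Level 2: 1, 2, 5, 7, 8, 10, 12, 15
Level 3: 4, 9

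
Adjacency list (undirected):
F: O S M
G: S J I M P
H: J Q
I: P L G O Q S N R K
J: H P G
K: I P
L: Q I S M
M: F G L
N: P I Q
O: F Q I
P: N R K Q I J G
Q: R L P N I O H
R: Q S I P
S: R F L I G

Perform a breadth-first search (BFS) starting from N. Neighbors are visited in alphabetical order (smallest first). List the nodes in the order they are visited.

N -> I -> P -> Q -> G -> K -> L -> O -> R -> S -> J -> H -> M -> F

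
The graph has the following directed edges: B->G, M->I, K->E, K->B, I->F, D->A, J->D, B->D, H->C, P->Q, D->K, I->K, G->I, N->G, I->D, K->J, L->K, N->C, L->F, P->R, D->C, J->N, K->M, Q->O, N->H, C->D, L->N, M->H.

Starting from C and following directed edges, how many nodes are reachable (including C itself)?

13

BFS from C visits: C, D, A, K, B, E, J, M, G, N, H, I, F
Reachable nodes: 13 of 18 total.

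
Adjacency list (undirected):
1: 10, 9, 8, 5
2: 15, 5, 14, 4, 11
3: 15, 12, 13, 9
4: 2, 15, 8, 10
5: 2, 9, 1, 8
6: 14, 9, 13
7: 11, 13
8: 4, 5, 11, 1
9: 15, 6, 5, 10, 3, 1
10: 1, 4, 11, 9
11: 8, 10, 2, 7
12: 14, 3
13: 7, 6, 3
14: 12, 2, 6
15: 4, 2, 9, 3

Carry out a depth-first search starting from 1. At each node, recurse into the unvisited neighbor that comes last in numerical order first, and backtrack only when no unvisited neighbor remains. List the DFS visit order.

1 → 10 → 11 → 8 → 5 → 9 → 15 → 4 → 2 → 14 → 12 → 3 → 13 → 7 → 6

Visit 1
1 → 10
10 → 11
11 → 8
8 → 5
5 → 9
9 → 15
15 → 4
4 → 2
2 → 14
14 → 12
12 → 3
3 → 13
13 → 7
13 → 6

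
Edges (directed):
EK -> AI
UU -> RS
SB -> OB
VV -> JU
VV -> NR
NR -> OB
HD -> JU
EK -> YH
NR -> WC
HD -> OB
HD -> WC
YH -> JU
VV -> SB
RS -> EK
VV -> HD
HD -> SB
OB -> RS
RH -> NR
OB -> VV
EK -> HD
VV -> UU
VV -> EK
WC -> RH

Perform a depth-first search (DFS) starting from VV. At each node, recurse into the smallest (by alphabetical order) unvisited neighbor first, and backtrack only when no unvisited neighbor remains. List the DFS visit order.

VV → EK → AI → HD → JU → OB → RS → SB → WC → RH → NR → YH → UU

Visit VV
VV → EK
EK → AI
EK → HD
HD → JU
HD → OB
OB → RS
HD → SB
HD → WC
WC → RH
RH → NR
EK → YH
VV → UU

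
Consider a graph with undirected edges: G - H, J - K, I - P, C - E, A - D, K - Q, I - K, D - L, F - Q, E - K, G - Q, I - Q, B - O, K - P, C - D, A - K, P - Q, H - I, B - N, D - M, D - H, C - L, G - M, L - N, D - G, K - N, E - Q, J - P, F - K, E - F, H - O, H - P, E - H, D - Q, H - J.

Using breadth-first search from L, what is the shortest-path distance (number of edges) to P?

Level 0: L
Level 1: C, D, N
Level 2: A, B, E, G, H, K, M, Q
Level 3: F, I, J, O, P
P first appears at level 3.

3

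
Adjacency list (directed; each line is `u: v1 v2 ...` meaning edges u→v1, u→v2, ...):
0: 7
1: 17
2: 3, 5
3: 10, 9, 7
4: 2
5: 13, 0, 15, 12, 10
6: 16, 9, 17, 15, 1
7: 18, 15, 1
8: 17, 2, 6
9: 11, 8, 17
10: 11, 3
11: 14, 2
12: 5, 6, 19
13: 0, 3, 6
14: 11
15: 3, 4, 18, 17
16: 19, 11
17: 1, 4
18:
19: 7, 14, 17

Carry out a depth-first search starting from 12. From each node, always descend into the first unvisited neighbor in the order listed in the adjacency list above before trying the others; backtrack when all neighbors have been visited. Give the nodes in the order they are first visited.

12 → 5 → 13 → 0 → 7 → 18 → 15 → 3 → 10 → 11 → 14 → 2 → 9 → 8 → 17 → 1 → 4 → 6 → 16 → 19

Visit 12
12 → 5
5 → 13
13 → 0
0 → 7
7 → 18
7 → 15
15 → 3
3 → 10
10 → 11
11 → 14
11 → 2
3 → 9
9 → 8
8 → 17
17 → 1
17 → 4
8 → 6
6 → 16
16 → 19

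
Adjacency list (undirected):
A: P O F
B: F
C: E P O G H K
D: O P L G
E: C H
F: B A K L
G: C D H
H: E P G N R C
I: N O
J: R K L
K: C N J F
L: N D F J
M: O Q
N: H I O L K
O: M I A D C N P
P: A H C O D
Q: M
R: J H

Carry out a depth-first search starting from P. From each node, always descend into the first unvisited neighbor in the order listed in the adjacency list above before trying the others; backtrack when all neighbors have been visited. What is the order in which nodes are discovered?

P, A, O, M, Q, I, N, H, E, C, G, D, L, F, B, K, J, R

Visit P
P → A
A → O
O → M
M → Q
O → I
I → N
N → H
H → E
E → C
C → G
G → D
D → L
L → F
F → B
F → K
K → J
J → R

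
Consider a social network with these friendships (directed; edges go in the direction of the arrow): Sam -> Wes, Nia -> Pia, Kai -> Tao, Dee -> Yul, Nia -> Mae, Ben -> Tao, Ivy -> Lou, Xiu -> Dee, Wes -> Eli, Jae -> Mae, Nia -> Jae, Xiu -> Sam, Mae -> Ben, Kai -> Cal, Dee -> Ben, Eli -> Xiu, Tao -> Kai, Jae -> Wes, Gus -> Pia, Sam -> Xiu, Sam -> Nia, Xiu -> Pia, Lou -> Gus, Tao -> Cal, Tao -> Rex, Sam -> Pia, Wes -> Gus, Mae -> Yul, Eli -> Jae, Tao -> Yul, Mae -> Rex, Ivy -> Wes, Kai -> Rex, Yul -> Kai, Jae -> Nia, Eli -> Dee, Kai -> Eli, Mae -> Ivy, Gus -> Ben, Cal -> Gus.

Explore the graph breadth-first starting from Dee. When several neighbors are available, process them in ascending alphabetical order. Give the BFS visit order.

Dee → Ben → Yul → Tao → Kai → Cal → Rex → Eli → Gus → Jae → Xiu → Pia → Mae → Nia → Wes → Sam → Ivy → Lou

Visit Dee; enqueue Ben, Yul → queue [Ben, Yul]
Visit Ben; enqueue Tao → queue [Yul, Tao]
Visit Yul; enqueue Kai → queue [Tao, Kai]
Visit Tao; enqueue Cal, Rex → queue [Kai, Cal, Rex]
Visit Kai; enqueue Eli → queue [Cal, Rex, Eli]
Visit Cal; enqueue Gus → queue [Rex, Eli, Gus]
Visit Rex → queue [Eli, Gus]
Visit Eli; enqueue Jae, Xiu → queue [Gus, Jae, Xiu]
Visit Gus; enqueue Pia → queue [Jae, Xiu, Pia]
Visit Jae; enqueue Mae, Nia, Wes → queue [Xiu, Pia, Mae, Nia, Wes]
Visit Xiu; enqueue Sam → queue [Pia, Mae, Nia, Wes, Sam]
Visit Pia → queue [Mae, Nia, Wes, Sam]
Visit Mae; enqueue Ivy → queue [Nia, Wes, Sam, Ivy]
Visit Nia → queue [Wes, Sam, Ivy]
Visit Wes → queue [Sam, Ivy]
Visit Sam → queue [Ivy]
Visit Ivy; enqueue Lou → queue [Lou]
Visit Lou → queue []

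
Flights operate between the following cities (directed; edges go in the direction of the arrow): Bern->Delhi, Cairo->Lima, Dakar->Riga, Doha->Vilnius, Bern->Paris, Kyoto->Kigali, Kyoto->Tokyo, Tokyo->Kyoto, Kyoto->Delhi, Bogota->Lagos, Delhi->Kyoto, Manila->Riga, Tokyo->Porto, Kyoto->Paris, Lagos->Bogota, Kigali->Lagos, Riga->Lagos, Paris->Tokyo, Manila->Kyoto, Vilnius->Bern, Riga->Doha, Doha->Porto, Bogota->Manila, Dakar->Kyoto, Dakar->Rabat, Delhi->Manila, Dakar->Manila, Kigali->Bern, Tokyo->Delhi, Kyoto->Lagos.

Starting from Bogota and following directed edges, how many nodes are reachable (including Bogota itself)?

BFS from Bogota visits: Bogota, Lagos, Manila, Kyoto, Riga, Delhi, Kigali, Paris, Tokyo, Doha, Bern, Porto, Vilnius
Reachable nodes: 13 of 17 total.

13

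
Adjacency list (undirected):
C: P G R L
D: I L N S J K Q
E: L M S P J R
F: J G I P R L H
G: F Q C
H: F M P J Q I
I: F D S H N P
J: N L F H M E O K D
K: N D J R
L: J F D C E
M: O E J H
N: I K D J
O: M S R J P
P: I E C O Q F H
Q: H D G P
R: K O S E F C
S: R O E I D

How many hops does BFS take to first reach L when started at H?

2

Level 0: H
Level 1: F, I, J, M, P, Q
Level 2: C, D, E, G, K, L, N, O, R, S
L first appears at level 2.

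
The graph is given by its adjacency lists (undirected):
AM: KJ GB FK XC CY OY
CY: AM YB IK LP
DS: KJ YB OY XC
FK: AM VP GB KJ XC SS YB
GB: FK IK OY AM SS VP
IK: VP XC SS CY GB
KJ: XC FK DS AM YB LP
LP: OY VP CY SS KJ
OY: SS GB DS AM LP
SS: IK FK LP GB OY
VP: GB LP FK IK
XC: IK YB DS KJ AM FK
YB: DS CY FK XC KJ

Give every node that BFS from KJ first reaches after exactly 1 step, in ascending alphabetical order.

Level 0: KJ
Level 1: AM, DS, FK, LP, XC, YB
Level 2: CY, GB, IK, OY, SS, VP

AM, DS, FK, LP, XC, YB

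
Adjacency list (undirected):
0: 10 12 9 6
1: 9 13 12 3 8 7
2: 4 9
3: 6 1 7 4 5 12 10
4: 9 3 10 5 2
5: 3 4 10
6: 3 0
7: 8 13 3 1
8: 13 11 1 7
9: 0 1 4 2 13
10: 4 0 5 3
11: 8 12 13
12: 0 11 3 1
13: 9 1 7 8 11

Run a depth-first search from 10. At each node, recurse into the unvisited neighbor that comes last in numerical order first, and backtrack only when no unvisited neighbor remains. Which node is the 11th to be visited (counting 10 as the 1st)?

Visit 10
10 → 5
5 → 4
4 → 9
9 → 13
13 → 11
11 → 12
12 → 3
3 → 7
7 → 8
8 → 1
3 → 6
6 → 0
9 → 2

Visit order: 10, 5, 4, 9, 13, 11, 12, 3, 7, 8, 1, 6, 0, 2

1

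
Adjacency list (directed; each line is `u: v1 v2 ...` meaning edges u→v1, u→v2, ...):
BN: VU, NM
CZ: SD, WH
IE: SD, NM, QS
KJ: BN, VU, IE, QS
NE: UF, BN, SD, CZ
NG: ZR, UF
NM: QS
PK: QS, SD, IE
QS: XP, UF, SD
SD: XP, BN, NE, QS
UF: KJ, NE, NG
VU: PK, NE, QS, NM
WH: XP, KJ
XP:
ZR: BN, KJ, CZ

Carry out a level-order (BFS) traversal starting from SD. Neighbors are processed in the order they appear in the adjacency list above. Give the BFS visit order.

Visit SD; enqueue XP, BN, NE, QS → queue [XP, BN, NE, QS]
Visit XP → queue [BN, NE, QS]
Visit BN; enqueue VU, NM → queue [NE, QS, VU, NM]
Visit NE; enqueue UF, CZ → queue [QS, VU, NM, UF, CZ]
Visit QS → queue [VU, NM, UF, CZ]
Visit VU; enqueue PK → queue [NM, UF, CZ, PK]
Visit NM → queue [UF, CZ, PK]
Visit UF; enqueue KJ, NG → queue [CZ, PK, KJ, NG]
Visit CZ; enqueue WH → queue [PK, KJ, NG, WH]
Visit PK; enqueue IE → queue [KJ, NG, WH, IE]
Visit KJ → queue [NG, WH, IE]
Visit NG; enqueue ZR → queue [WH, IE, ZR]
Visit WH → queue [IE, ZR]
Visit IE → queue [ZR]
Visit ZR → queue []

SD XP BN NE QS VU NM UF CZ PK KJ NG WH IE ZR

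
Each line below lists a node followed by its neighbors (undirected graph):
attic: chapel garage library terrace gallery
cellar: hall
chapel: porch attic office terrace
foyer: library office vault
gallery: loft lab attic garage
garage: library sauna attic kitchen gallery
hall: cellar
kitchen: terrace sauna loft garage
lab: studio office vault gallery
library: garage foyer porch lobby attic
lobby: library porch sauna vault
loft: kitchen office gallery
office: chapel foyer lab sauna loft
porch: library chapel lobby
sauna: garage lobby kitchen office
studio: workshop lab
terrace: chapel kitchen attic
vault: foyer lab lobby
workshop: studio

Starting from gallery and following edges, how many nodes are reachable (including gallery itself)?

17

BFS from gallery visits: gallery, loft, lab, attic, garage, kitchen, office, studio, vault, chapel, library, terrace, sauna, foyer, workshop, lobby, porch
Reachable nodes: 17 of 19 total.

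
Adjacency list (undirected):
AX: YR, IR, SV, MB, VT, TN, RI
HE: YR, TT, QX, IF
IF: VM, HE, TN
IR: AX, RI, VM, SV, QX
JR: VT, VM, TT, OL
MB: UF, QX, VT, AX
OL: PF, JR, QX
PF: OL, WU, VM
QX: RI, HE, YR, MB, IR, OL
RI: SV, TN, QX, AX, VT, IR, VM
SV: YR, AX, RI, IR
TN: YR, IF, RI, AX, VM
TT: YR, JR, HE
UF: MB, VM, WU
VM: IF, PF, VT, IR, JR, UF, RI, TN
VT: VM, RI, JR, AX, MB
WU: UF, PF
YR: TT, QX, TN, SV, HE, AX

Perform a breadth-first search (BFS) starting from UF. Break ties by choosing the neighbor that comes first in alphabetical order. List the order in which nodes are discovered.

UF, MB, VM, WU, AX, QX, VT, IF, IR, JR, PF, RI, TN, SV, YR, HE, OL, TT

Visit UF; enqueue MB, VM, WU → queue [MB, VM, WU]
Visit MB; enqueue AX, QX, VT → queue [VM, WU, AX, QX, VT]
Visit VM; enqueue IF, IR, JR, PF, RI, TN → queue [WU, AX, QX, VT, IF, IR, JR, PF, RI, TN]
Visit WU → queue [AX, QX, VT, IF, IR, JR, PF, RI, TN]
Visit AX; enqueue SV, YR → queue [QX, VT, IF, IR, JR, PF, RI, TN, SV, YR]
Visit QX; enqueue HE, OL → queue [VT, IF, IR, JR, PF, RI, TN, SV, YR, HE, OL]
Visit VT → queue [IF, IR, JR, PF, RI, TN, SV, YR, HE, OL]
Visit IF → queue [IR, JR, PF, RI, TN, SV, YR, HE, OL]
Visit IR → queue [JR, PF, RI, TN, SV, YR, HE, OL]
Visit JR; enqueue TT → queue [PF, RI, TN, SV, YR, HE, OL, TT]
Visit PF → queue [RI, TN, SV, YR, HE, OL, TT]
Visit RI → queue [TN, SV, YR, HE, OL, TT]
Visit TN → queue [SV, YR, HE, OL, TT]
Visit SV → queue [YR, HE, OL, TT]
Visit YR → queue [HE, OL, TT]
Visit HE → queue [OL, TT]
Visit OL → queue [TT]
Visit TT → queue []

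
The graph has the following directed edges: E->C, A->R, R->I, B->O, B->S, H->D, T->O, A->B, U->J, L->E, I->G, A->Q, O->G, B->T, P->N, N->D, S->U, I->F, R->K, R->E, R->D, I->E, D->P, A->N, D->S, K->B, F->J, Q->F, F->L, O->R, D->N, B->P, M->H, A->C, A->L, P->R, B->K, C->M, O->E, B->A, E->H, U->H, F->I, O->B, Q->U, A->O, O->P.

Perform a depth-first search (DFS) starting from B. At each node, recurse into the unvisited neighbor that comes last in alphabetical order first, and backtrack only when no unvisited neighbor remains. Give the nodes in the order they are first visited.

B → T → O → R → K → I → G → F → L → E → H → D → S → U → J → P → N → C → M → A → Q

Visit B
B → T
T → O
O → R
R → K
R → I
I → G
I → F
F → L
L → E
E → H
H → D
D → S
S → U
U → J
D → P
P → N
E → C
C → M
B → A
A → Q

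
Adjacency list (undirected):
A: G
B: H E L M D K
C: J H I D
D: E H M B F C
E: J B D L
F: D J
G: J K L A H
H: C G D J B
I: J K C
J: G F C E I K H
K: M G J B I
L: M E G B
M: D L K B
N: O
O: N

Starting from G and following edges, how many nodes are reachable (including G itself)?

13

BFS from G visits: G, J, K, L, A, H, F, C, E, I, M, B, D
Reachable nodes: 13 of 15 total.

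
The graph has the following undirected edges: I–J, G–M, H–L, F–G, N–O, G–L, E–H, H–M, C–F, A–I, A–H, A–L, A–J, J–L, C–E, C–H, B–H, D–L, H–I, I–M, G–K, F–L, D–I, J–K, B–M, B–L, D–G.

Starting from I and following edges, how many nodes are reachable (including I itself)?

BFS from I visits: I, A, D, H, J, M, L, G, B, C, E, K, F
Reachable nodes: 13 of 15 total.

13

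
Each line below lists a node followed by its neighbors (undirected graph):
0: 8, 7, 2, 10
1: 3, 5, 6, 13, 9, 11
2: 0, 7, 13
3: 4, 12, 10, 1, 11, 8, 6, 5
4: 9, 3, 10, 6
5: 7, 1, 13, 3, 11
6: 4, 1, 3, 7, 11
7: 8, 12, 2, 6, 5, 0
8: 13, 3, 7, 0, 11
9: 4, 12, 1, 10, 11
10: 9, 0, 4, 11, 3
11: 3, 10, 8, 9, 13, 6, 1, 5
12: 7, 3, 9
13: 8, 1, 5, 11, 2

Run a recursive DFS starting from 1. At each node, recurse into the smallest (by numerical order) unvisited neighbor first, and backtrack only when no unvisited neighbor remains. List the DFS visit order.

Visit 1
1 → 3
3 → 4
4 → 6
6 → 7
7 → 0
0 → 2
2 → 13
13 → 5
5 → 11
11 → 8
11 → 9
9 → 10
9 → 12

1 → 3 → 4 → 6 → 7 → 0 → 2 → 13 → 5 → 11 → 8 → 9 → 10 → 12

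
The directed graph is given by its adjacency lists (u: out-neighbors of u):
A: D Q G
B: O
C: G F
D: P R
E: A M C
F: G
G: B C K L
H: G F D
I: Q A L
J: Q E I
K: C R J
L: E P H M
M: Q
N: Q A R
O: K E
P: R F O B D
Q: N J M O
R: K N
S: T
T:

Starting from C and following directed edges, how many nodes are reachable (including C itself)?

18

BFS from C visits: C, G, F, L, K, B, P, M, H, E, R, J, O, D, Q, A, N, I
Reachable nodes: 18 of 20 total.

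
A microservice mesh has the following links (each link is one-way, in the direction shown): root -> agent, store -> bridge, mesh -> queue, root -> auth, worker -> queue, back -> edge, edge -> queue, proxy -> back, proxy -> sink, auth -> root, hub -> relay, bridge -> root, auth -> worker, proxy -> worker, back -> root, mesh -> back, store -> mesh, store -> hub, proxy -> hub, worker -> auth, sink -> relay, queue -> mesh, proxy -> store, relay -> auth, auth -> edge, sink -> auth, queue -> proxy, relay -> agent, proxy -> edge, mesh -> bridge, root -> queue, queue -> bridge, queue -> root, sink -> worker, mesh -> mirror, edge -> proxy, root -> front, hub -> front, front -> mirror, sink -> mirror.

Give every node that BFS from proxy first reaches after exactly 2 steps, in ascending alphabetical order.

Level 0: proxy
Level 1: back, edge, hub, sink, store, worker
Level 2: auth, bridge, front, mesh, mirror, queue, relay, root
Level 3: agent

auth, bridge, front, mesh, mirror, queue, relay, root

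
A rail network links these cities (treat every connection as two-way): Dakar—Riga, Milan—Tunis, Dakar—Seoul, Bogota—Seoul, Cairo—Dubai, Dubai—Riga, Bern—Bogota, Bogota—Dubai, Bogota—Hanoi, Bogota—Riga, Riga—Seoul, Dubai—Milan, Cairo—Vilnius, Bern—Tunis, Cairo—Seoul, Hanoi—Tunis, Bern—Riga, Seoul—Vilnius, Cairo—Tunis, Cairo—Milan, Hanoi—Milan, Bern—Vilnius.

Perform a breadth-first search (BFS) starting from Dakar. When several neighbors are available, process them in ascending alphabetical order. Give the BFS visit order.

Dakar, Riga, Seoul, Bern, Bogota, Dubai, Cairo, Vilnius, Tunis, Hanoi, Milan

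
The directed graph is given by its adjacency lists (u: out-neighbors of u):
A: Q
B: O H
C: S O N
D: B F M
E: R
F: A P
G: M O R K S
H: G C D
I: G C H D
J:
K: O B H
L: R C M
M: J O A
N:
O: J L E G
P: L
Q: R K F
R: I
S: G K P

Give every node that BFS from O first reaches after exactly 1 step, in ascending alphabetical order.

Level 0: O
Level 1: E, G, J, L
Level 2: C, K, M, R, S
Level 3: A, B, H, I, N, P
Level 4: D, Q
Level 5: F

E, G, J, L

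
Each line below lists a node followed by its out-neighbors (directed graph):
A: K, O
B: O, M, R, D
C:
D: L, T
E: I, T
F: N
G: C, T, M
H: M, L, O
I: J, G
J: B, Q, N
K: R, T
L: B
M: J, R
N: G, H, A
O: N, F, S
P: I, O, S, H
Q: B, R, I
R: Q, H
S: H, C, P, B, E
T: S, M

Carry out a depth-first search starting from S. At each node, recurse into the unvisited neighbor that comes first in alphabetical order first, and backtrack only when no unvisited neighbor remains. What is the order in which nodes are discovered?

Visit S
S → B
B → D
D → L
D → T
T → M
M → J
J → N
N → A
A → K
K → R
R → H
H → O
O → F
R → Q
Q → I
I → G
G → C
S → E
S → P

S -> B -> D -> L -> T -> M -> J -> N -> A -> K -> R -> H -> O -> F -> Q -> I -> G -> C -> E -> P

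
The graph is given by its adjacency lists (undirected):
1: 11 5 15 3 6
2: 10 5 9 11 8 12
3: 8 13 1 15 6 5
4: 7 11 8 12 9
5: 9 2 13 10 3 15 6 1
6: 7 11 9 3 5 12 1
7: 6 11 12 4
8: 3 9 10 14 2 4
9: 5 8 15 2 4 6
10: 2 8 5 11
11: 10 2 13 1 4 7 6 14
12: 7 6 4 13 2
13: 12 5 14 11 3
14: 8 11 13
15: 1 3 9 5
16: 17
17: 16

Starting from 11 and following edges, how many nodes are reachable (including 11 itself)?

BFS from 11 visits: 11, 1, 2, 4, 6, 7, 10, 13, 14, 3, 5, 15, 8, 9, 12
Reachable nodes: 15 of 17 total.

15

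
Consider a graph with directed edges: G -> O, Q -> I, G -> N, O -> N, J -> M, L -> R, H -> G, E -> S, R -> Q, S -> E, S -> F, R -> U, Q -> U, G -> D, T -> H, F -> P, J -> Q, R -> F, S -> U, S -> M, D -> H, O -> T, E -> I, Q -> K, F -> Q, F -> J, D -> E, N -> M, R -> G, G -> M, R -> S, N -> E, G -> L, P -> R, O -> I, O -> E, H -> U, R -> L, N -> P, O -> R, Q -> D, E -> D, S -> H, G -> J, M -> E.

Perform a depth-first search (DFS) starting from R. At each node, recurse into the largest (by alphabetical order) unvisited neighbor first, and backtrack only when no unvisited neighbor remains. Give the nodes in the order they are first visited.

R U S M E I D H G O T N P L J Q K F

Visit R
R → U
R → S
S → M
M → E
E → I
E → D
D → H
H → G
G → O
O → T
O → N
N → P
G → L
G → J
J → Q
Q → K
S → F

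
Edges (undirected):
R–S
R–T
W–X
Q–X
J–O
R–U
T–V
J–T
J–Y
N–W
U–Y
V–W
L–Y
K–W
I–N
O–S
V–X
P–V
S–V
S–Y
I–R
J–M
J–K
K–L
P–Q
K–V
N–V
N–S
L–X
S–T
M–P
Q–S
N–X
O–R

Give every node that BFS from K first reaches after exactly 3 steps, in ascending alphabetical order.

Level 0: K
Level 1: J, L, V, W
Level 2: M, N, O, P, S, T, X, Y
Level 3: I, Q, R, U

I, Q, R, U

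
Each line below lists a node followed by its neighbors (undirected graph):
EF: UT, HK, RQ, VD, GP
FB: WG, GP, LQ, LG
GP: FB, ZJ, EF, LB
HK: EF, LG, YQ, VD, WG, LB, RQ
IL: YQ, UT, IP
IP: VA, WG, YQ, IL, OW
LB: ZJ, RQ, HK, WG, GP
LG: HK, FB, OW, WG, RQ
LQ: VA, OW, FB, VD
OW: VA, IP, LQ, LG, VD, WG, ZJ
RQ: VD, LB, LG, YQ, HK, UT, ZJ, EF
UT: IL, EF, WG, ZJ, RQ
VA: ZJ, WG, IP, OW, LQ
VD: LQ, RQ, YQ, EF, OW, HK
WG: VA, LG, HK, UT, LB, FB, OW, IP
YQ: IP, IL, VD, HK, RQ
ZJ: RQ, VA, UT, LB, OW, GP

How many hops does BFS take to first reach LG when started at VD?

2

Level 0: VD
Level 1: EF, HK, LQ, OW, RQ, YQ
Level 2: FB, GP, IL, IP, LB, LG, UT, VA, WG, ZJ
LG first appears at level 2.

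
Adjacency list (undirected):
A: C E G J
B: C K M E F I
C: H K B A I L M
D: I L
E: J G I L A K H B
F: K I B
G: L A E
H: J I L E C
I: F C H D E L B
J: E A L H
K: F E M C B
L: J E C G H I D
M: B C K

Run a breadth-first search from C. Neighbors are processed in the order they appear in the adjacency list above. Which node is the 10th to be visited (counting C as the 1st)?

Visit C; enqueue H, K, B, A, I, L, M → queue [H, K, B, A, I, L, M]
Visit H; enqueue J, E → queue [K, B, A, I, L, M, J, E]
Visit K; enqueue F → queue [B, A, I, L, M, J, E, F]
Visit B → queue [A, I, L, M, J, E, F]
Visit A; enqueue G → queue [I, L, M, J, E, F, G]
Visit I; enqueue D → queue [L, M, J, E, F, G, D]
Visit L → queue [M, J, E, F, G, D]
Visit M → queue [J, E, F, G, D]
Visit J → queue [E, F, G, D]
Visit E → queue [F, G, D]
Visit F → queue [G, D]
Visit G → queue [D]
Visit D → queue []

Visit order: C, H, K, B, A, I, L, M, J, E, F, G, D

E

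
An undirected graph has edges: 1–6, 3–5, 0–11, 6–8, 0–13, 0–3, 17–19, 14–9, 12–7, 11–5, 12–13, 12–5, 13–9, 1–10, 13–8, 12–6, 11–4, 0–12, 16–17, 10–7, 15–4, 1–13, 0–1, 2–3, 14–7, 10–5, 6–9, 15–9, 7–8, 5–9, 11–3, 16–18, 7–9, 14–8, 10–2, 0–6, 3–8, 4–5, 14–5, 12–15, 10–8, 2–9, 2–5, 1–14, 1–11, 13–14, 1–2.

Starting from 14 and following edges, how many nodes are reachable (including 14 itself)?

16

BFS from 14 visits: 14, 13, 9, 8, 7, 5, 1, 12, 0, 15, 6, 2, 10, 3, 11, 4
Reachable nodes: 16 of 20 total.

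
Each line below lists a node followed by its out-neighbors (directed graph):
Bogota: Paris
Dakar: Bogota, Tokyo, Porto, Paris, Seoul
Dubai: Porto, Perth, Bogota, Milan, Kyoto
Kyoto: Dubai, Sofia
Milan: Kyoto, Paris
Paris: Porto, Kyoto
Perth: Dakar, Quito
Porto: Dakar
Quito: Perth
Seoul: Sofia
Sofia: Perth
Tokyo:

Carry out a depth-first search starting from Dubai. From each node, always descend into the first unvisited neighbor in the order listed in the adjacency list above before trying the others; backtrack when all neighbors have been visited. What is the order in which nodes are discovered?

Dubai -> Porto -> Dakar -> Bogota -> Paris -> Kyoto -> Sofia -> Perth -> Quito -> Tokyo -> Seoul -> Milan

Visit Dubai
Dubai → Porto
Porto → Dakar
Dakar → Bogota
Bogota → Paris
Paris → Kyoto
Kyoto → Sofia
Sofia → Perth
Perth → Quito
Dakar → Tokyo
Dakar → Seoul
Dubai → Milan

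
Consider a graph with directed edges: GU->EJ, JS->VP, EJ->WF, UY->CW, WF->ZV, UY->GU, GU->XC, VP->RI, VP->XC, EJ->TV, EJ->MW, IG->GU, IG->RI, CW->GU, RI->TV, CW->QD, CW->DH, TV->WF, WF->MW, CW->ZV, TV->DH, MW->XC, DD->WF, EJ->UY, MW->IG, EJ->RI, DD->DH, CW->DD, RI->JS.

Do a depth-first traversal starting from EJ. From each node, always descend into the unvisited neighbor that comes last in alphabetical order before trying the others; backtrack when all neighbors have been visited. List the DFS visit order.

EJ, WF, ZV, MW, XC, IG, RI, TV, DH, JS, VP, GU, UY, CW, QD, DD

Visit EJ
EJ → WF
WF → ZV
WF → MW
MW → XC
MW → IG
IG → RI
RI → TV
TV → DH
RI → JS
JS → VP
IG → GU
EJ → UY
UY → CW
CW → QD
CW → DD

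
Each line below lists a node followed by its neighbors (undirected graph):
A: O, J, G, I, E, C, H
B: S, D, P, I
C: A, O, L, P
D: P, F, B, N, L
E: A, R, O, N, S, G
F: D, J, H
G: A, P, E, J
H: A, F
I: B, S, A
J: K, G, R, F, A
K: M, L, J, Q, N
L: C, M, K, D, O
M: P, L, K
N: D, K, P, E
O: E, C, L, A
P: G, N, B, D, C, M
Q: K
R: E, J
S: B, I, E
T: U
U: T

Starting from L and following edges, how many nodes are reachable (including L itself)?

BFS from L visits: L, C, D, K, M, O, A, P, B, F, N, J, Q, E, G, H, I, S, R
Reachable nodes: 19 of 21 total.

19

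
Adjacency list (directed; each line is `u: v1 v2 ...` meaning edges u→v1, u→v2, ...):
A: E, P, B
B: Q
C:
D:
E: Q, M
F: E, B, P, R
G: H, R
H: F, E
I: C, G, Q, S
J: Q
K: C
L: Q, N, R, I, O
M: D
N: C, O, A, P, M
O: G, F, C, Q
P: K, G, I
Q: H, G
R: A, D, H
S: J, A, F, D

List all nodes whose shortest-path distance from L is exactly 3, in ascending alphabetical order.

B, E, J, K

Level 0: L
Level 1: I, N, O, Q, R
Level 2: A, C, D, F, G, H, M, P, S
Level 3: B, E, J, K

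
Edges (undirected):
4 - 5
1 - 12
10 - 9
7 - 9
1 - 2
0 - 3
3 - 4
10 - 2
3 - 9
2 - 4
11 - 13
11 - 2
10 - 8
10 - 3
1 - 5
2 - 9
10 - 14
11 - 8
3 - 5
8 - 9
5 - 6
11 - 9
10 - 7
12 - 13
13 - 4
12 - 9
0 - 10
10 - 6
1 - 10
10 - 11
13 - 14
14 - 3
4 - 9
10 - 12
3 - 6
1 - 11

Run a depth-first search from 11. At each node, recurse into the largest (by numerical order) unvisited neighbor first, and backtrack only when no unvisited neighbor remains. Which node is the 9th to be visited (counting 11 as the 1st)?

Visit 11
11 → 13
13 → 14
14 → 10
10 → 12
12 → 9
9 → 8
9 → 7
9 → 4
4 → 5
5 → 6
6 → 3
3 → 0
5 → 1
1 → 2

Visit order: 11, 13, 14, 10, 12, 9, 8, 7, 4, 5, 6, 3, 0, 1, 2

4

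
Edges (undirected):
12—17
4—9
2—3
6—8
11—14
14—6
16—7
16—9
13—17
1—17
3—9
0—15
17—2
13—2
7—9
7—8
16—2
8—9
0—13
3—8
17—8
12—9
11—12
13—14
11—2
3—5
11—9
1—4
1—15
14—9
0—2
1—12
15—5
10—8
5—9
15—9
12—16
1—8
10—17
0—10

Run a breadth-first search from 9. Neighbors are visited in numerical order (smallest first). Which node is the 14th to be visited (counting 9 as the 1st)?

6

Visit 9; enqueue 3, 4, 5, 7, 8, 11, 12, 14, 15, 16 → queue [3, 4, 5, 7, 8, 11, 12, 14, 15, 16]
Visit 3; enqueue 2 → queue [4, 5, 7, 8, 11, 12, 14, 15, 16, 2]
Visit 4; enqueue 1 → queue [5, 7, 8, 11, 12, 14, 15, 16, 2, 1]
Visit 5 → queue [7, 8, 11, 12, 14, 15, 16, 2, 1]
Visit 7 → queue [8, 11, 12, 14, 15, 16, 2, 1]
Visit 8; enqueue 6, 10, 17 → queue [11, 12, 14, 15, 16, 2, 1, 6, 10, 17]
Visit 11 → queue [12, 14, 15, 16, 2, 1, 6, 10, 17]
Visit 12 → queue [14, 15, 16, 2, 1, 6, 10, 17]
Visit 14; enqueue 13 → queue [15, 16, 2, 1, 6, 10, 17, 13]
Visit 15; enqueue 0 → queue [16, 2, 1, 6, 10, 17, 13, 0]
Visit 16 → queue [2, 1, 6, 10, 17, 13, 0]
Visit 2 → queue [1, 6, 10, 17, 13, 0]
Visit 1 → queue [6, 10, 17, 13, 0]
Visit 6 → queue [10, 17, 13, 0]
Visit 10 → queue [17, 13, 0]
Visit 17 → queue [13, 0]
Visit 13 → queue [0]
Visit 0 → queue []

Visit order: 9, 3, 4, 5, 7, 8, 11, 12, 14, 15, 16, 2, 1, 6, 10, 17, 13, 0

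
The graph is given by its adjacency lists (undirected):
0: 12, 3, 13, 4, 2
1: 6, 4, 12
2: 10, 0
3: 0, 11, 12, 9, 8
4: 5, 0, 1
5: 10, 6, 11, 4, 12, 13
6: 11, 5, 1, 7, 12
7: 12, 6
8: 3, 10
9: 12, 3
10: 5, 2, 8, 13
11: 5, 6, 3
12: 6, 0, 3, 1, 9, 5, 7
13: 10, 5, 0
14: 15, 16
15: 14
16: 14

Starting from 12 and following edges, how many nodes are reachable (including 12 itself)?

BFS from 12 visits: 12, 6, 0, 3, 1, 9, 5, 7, 11, 13, 4, 2, 8, 10
Reachable nodes: 14 of 17 total.

14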